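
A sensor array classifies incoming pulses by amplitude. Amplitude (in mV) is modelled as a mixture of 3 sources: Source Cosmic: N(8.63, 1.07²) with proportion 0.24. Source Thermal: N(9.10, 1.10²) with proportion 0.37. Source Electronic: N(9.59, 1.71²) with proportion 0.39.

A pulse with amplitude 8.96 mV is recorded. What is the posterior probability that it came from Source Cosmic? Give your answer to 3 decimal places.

By Bayes' theorem, P(k | x) = w_k f_k(x) / Σ_j w_j f_j(x).
Component likelihoods at x = 8.96 mV:
  f_Cosmic = (1/(1.07·√(2π)))·exp(−(8.96−8.63)²/(2·1.07²)) = 0.372843·exp(-0.04756) = 0.355526
  f_Thermal = (1/(1.10·√(2π)))·exp(−(8.96−9.10)²/(2·1.10²)) = 0.362675·exp(-0.00810) = 0.359749
  f_Electronic = (1/(1.71·√(2π)))·exp(−(8.96−9.59)²/(2·1.71²)) = 0.233300·exp(-0.06787) = 0.217992
Weight by the priors:
  w_Cosmic·f_Cosmic = 0.24 × 0.355526 = 0.0853263
  w_Thermal·f_Thermal = 0.37 × 0.359749 = 0.133107
  w_Electronic·f_Electronic = 0.39 × 0.217992 = 0.0850167
Marginal: 0.0853263 + 0.133107 + 0.0850167 = 0.30345
So the posterior for Source Cosmic is 0.0853263 / 0.30345 ≈ 0.281.

0.281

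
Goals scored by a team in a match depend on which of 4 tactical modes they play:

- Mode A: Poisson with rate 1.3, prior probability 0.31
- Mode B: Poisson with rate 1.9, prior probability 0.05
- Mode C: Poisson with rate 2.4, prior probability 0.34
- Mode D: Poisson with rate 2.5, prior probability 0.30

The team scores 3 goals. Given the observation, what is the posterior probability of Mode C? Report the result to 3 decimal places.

0.407

Apply Bayes' rule: the posterior for each component is proportional to its prior times its likelihood at x.
Evaluate each component's likelihood at the observed value:
  f_A = e^(−1.3)·1.3^3/3! = 0.0997921
  f_B = e^(−1.9)·1.9^3/3! = 0.170982
  f_C = e^(−2.4)·2.4^3/3! = 0.209014
  f_D = e^(−2.5)·2.5^3/3! = 0.213763
Unnormalised posteriors:
  w_A·f_A = 0.31 × 0.0997921 = 0.0309355
  w_B·f_B = 0.05 × 0.170982 = 0.00854909
  w_C·f_C = 0.34 × 0.209014 = 0.0710648
  w_D·f_D = 0.30 × 0.213763 = 0.0641289
Sum: 0.0309355 + 0.00854909 + 0.0710648 + 0.0641289 = 0.174678
Responsibility of Mode C: 0.0710648 / 0.174678 ≈ 0.407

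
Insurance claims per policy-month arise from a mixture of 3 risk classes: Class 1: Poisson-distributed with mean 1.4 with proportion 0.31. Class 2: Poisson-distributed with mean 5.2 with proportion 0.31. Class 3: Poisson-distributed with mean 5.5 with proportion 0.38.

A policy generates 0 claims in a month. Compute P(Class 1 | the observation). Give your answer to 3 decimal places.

0.959

By Bayes' theorem, P(k | x) = P(Z=k) f_k(x) / Σ_j P(Z=j) f_j(x).
Poisson probabilities:
  p_1 = 0.246597
  p_2 = 0.00551656
  p_3 = 0.00408677
Prior × likelihood for each component:
  P(Z=1)·p_1 = 0.31 × 0.246597 = 0.0764451
  P(Z=2)·p_2 = 0.31 × 0.00551656 = 0.00171013
  P(Z=3)·p_3 = 0.38 × 0.00408677 = 0.00155297
Normaliser: 0.0764451 + 0.00171013 + 0.00155297 = 0.0797082
Responsibility of Class 1: 0.0764451 / 0.0797082 ≈ 0.959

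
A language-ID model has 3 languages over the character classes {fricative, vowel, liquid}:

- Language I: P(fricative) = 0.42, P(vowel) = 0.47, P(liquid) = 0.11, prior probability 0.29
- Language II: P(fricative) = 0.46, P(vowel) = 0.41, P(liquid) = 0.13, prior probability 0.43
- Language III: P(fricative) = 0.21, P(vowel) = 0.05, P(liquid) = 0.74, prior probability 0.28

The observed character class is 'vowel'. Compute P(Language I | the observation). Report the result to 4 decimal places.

Posterior ∝ prior × likelihood, so P(k | x) ∝ π_k f_k(x); normalise over all components.
Evaluate each component's likelihood at the observed value:
  f_I = P(vowel | comp) = 0.47
  f_II = P(vowel | comp) = 0.41
  f_III = P(vowel | comp) = 0.05
Multiply by the mixture weights:
  π_I·f_I = 0.29 × 0.47 = 0.1363
  π_II·f_II = 0.43 × 0.41 = 0.1763
  π_III·f_III = 0.28 × 0.05 = 0.014
Marginal: 0.1363 + 0.1763 + 0.014 = 0.3266
Responsibility of Language I: 0.1363 / 0.3266 ≈ 0.4173

0.4173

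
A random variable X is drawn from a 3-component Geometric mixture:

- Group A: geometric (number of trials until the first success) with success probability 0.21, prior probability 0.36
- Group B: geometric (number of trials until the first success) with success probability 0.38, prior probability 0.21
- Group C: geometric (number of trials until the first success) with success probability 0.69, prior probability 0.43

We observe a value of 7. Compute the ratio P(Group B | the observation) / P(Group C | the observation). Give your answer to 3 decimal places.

The posterior odds equal the prior odds times the likelihood ratio: (π_i/π_j)·(f_i(x)/f_j(x)).
Component likelihoods at x = 7:
  p_A = 0.0510484
  p_B = 0.0215841
  p_C = 0.000612378
Posterior odds = (π_B·p_B) / (π_C·p_C) = (0.21·0.0215841) / (0.43·0.000612378) = 0.00453266 / 0.000263322 ≈ 17.213

17.213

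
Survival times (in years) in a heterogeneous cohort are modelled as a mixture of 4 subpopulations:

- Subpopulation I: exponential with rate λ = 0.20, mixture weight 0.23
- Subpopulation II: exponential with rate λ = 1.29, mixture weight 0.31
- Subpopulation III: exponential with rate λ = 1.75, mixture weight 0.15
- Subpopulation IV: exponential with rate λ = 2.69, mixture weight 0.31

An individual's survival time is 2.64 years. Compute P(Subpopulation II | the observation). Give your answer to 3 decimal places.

Apply Bayes' rule: the posterior for each component is proportional to its prior times its likelihood at x.
Component likelihoods at x = 2.64 years:
  f_I = 0.20·e^(−0.20·2.64) = 0.20·e^(−0.5280) = 0.117957
  f_II = 1.29·e^(−1.29·2.64) = 1.29·e^(−3.4056) = 0.0428111
  f_III = 1.75·e^(−1.75·2.64) = 1.75·e^(−4.6200) = 0.0172424
  f_IV = 2.69·e^(−2.69·2.64) = 2.69·e^(−7.1016) = 0.00221598
Multiply by the mixture weights:
  π_I·f_I = 0.23 × 0.117957 = 0.02713
  π_II·f_II = 0.31 × 0.0428111 = 0.0132714
  π_III·f_III = 0.15 × 0.0172424 = 0.00258636
  π_IV·f_IV = 0.31 × 0.00221598 = 0.000686955
Evidence: 0.02713 + 0.0132714 + 0.00258636 + 0.000686955 = 0.0436748
P(Subpopulation II | data) = 0.0132714 / 0.0436748 ≈ 0.304

0.304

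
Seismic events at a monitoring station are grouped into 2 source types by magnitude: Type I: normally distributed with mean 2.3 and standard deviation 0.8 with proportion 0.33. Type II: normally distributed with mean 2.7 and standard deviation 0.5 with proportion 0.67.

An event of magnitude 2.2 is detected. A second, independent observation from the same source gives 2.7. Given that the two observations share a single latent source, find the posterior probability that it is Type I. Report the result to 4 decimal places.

By Bayes' theorem, P(k | x) = P(Z=k) f_k(x) / Σ_j P(Z=j) f_j(x).
Since both observations come from the same component, the likelihood for component k is f_k(x₁)·f_k(x₂).
  p_I = [(1/(0.8·√(2π)))·exp(−(2.2−2.3)²/(2·0.8²)) = 0.498678·exp(-0.00781) = 0.494797] × [0.440082] = 0.217751
  p_II = [(1/(0.5·√(2π)))·exp(−(2.2−2.7)²/(2·0.5²)) = 0.797885·exp(-0.50000) = 0.483941] × [0.797885] = 0.386129
Multiply by the mixture weights:
  P(Z=I)·p_I = 0.33 × 0.217751 = 0.0718579
  P(Z=II)·p_II = 0.67 × 0.386129 = 0.258707
Marginal: 0.0718579 + 0.258707 = 0.330565
Responsibility of Type I: 0.0718579 / 0.330565 ≈ 0.2174

0.2174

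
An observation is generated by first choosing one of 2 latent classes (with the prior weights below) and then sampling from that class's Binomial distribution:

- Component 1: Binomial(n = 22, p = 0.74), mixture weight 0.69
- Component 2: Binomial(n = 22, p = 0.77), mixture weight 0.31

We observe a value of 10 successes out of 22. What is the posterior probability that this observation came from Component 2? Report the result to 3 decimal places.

0.133

P(component k | x) = π_k·f_k(x) / marginal(x), where marginal(x) = Σ_j π_j·f_j(x).
Evaluate each component's likelihood at the observed value:
  L_1 = C(22,10)·0.74^10·0.26^12 = 646646·0.0492399·9.5429e-08 = 0.00303853
  L_2 = C(22,10)·0.77^10·0.23^12 = 646646·0.0732668·2.19146e-08 = 0.00103826
Unnormalised posteriors:
  π_1·L_1 = 0.69 × 0.00303853 = 0.00209659
  π_2·L_2 = 0.31 × 0.00103826 = 0.000321862
Denominator: 0.00209659 + 0.000321862 = 0.00241845
P(Component 2 | 10 successes out of 22) = 0.000321862 / 0.00241845 ≈ 0.133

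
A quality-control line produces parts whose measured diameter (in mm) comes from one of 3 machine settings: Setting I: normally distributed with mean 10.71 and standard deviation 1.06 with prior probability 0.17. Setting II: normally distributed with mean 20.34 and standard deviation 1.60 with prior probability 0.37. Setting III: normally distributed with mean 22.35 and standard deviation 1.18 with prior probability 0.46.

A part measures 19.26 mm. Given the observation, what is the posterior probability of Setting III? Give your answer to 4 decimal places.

By Bayes' theorem, P(k | x) = P(Z=k) f_k(x) / Σ_j P(Z=j) f_j(x).
Evaluate each component's likelihood at the observed value:
  L_I = 2.80411e-15
  L_II = 0.198542
  L_III = 0.0109644
Unnormalised posteriors:
  P(Z=I)·L_I = 0.17 × 2.80411e-15 = 4.76699e-16
  P(Z=II)·L_II = 0.37 × 0.198542 = 0.0734605
  P(Z=III)·L_III = 0.46 × 0.0109644 = 0.00504363
Evidence: 4.76699e-16 + 0.0734605 + 0.00504363 = 0.0785042
So the posterior for Setting III is 0.00504363 / 0.0785042 ≈ 0.0642.

0.0642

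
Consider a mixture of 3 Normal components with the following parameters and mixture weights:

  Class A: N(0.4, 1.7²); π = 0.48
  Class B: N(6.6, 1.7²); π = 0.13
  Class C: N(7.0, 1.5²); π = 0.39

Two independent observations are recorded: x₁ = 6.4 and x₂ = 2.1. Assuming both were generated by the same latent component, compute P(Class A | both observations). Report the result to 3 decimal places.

Posterior ∝ prior × likelihood, so P(k | x) ∝ w_k f_k(x); normalise over all components.
Since both observations come from the same component, the likelihood for component k is f_k(x₁)·f_k(x₂).
  L_A = [0.000462927] × [0.142336] = 6.58911e-05
  L_B = [0.233054] × [0.007062] = 0.00164582
  L_C = [0.245513] × [0.0012812] = 0.000314551
Prior × likelihood for each component:
  w_A·L_A = 0.48 × 6.58911e-05 = 3.16277e-05
  w_B·L_B = 0.13 × 0.00164582 = 0.000213957
  w_C·L_C = 0.39 × 0.000314551 = 0.000122675
Marginal: 3.16277e-05 + 0.000213957 + 0.000122675 = 0.00036826
P(Class A | x₁, x₂) = 3.16277e-05 / 0.00036826 ≈ 0.086

0.086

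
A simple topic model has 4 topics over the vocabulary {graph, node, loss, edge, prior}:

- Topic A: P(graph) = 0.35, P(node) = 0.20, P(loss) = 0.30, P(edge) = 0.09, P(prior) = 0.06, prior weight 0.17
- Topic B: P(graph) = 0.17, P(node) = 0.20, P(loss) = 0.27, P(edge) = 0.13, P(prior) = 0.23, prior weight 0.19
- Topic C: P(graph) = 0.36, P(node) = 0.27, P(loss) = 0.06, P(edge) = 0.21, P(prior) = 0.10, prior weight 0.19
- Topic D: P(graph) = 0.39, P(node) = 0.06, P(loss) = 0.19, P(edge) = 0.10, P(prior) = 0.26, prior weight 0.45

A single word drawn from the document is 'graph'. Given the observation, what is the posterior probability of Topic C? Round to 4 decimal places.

The responsibility of component k is π_k f_k(x) divided by Σ_j π_j f_j(x).
Categorical probabilities:
  f_A = P(graph | comp) = 0.35
  f_B = P(graph | comp) = 0.17
  f_C = P(graph | comp) = 0.36
  f_D = P(graph | comp) = 0.39
Multiply by the mixture weights:
  π_A·f_A = 0.17 × 0.35 = 0.0595
  π_B·f_B = 0.19 × 0.17 = 0.0323
  π_C·f_C = 0.19 × 0.36 = 0.0684
  π_D·f_D = 0.45 × 0.39 = 0.1755
Marginal: 0.0595 + 0.0323 + 0.0684 + 0.1755 = 0.3357
So the posterior for Topic C is 0.0684 / 0.3357 ≈ 0.2038.

0.2038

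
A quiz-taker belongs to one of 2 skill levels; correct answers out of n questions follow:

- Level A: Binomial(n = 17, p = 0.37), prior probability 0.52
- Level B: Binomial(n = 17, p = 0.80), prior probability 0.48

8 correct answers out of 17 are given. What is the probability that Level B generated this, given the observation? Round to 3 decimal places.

Posterior ∝ prior × likelihood, so P(k | x) ∝ π_k f_k(x); normalise over all components.
Binomial probabilities:
  f_A = 0.133495
  f_B = 0.00208821
Multiply by the mixture weights:
  π_A·f_A = 0.52 × 0.133495 = 0.0694172
  π_B·f_B = 0.48 × 0.00208821 = 0.00100234
Sum: 0.0694172 + 0.00100234 = 0.0704195
So the posterior for Level B is 0.00100234 / 0.0704195 ≈ 0.014.

0.014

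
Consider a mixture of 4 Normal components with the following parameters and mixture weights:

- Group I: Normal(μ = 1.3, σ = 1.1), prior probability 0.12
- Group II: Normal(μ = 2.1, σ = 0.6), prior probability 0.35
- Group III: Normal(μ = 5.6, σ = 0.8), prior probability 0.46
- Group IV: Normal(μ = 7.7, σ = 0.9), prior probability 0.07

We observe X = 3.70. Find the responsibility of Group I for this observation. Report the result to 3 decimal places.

0.165

Posterior ∝ prior × likelihood, so P(k | x) ∝ P(Z=k) f_k(x); normalise over all components.
Evaluate each component's likelihood at the observed value:
  f_I = 0.0335602
  f_II = 0.0189933
  f_III = 0.0297149
  f_IV = 2.27688e-05
Prior × likelihood for each component:
  P(Z=I)·f_I = 0.12 × 0.0335602 = 0.00402723
  P(Z=II)·f_II = 0.35 × 0.0189933 = 0.00664766
  P(Z=III)·f_III = 0.46 × 0.0297149 = 0.0136688
  P(Z=IV)·f_IV = 0.07 × 2.27688e-05 = 1.59381e-06
Sum: 0.00402723 + 0.00664766 + 0.0136688 + 1.59381e-06 = 0.0243453
Responsibility of Group I: 0.00402723 / 0.0243453 ≈ 0.165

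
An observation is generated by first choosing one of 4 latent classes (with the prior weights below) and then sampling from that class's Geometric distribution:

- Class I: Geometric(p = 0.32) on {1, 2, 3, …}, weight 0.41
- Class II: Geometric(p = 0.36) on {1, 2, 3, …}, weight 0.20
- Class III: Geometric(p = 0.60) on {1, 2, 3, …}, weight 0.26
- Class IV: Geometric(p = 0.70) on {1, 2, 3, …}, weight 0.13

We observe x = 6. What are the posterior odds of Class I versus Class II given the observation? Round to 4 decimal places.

2.4674

Only the two components matter; the odds are (w_i f_i(x)) / (w_j f_j(x)).
Evaluate each component's likelihood at the observed value:
  L_I = 0.0465259
  L_II = 0.0386547
  L_III = 0.006144
  L_IV = 0.001701
Posterior odds = (w_I·L_I) / (w_II·L_II) = (0.41·0.0465259) / (0.20·0.0386547) = 0.0190756 / 0.00773094 ≈ 2.4674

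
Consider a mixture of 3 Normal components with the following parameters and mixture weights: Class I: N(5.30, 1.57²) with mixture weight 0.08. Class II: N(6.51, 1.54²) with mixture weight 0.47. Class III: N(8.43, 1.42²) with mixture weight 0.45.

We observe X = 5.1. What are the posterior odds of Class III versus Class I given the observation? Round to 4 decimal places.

Only the two components matter; the odds are (π_i f_i(x)) / (π_j f_j(x)).
Normal densities:
  f_I = 0.25205
  f_II = 0.170355
  f_III = 0.017966
Odds = (0.45/0.08) × (0.017966/0.25205) = 5.625 × 0.0712796 ≈ 0.4009

0.4009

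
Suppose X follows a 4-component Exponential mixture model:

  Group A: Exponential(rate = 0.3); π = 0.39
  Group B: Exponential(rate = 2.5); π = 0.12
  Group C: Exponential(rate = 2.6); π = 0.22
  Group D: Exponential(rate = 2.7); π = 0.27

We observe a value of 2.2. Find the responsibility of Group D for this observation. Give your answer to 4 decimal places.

By Bayes' theorem, P(k | x) = π_k f_k(x) / Σ_j π_j f_j(x).
Component likelihoods at x = 2.2:
  f_A = 0.3·e^(−0.3·2.2) = 0.3·e^(−0.6600) = 0.155055
  f_B = 2.5·e^(−2.5·2.2) = 2.5·e^(−5.5000) = 0.0102169
  f_C = 2.6·e^(−2.6·2.2) = 2.6·e^(−5.7200) = 0.00852725
  f_D = 2.7·e^(−2.7·2.2) = 2.7·e^(−5.9400) = 0.00710648
Weight by the priors:
  π_A·f_A = 0.39 × 0.155055 = 0.0604716
  π_B·f_B = 0.12 × 0.0102169 = 0.00122603
  π_C·f_C = 0.22 × 0.00852725 = 0.00187599
  π_D·f_D = 0.27 × 0.00710648 = 0.00191875
Sum: 0.0604716 + 0.00122603 + 0.00187599 + 0.00191875 = 0.0654924
So the posterior for Group D is 0.00191875 / 0.0654924 ≈ 0.0293.

0.0293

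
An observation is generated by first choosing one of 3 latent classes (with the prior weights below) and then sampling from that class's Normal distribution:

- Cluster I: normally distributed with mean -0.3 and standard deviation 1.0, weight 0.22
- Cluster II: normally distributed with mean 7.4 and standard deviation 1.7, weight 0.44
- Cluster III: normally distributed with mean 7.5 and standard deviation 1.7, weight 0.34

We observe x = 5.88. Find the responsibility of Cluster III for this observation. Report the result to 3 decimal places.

Apply Bayes' rule: the posterior for each component is proportional to its prior times its likelihood at x.
Component likelihoods at x = 5.88:
  p_I = 2.03019e-09
  p_II = 0.157349
  p_III = 0.149029
Weight by the priors:
  w_I·p_I = 0.22 × 2.03019e-09 = 4.46641e-10
  w_II·p_II = 0.44 × 0.157349 = 0.0692335
  w_III·p_III = 0.34 × 0.149029 = 0.0506698
Denominator: 4.46641e-10 + 0.0692335 + 0.0506698 = 0.119903
P(Cluster III | the observation) ≈ 0.423

0.423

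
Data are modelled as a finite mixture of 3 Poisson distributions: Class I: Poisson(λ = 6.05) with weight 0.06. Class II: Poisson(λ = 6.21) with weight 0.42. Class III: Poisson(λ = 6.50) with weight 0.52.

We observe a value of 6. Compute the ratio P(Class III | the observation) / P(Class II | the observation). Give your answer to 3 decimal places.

1.218

Since P(k|x) ∝ w_k f_k(x), the posterior odds are w_i f_i(x) / (w_j f_j(x)).
Component likelihoods at x = 6:
  L_I = e^(−6.05)·6.05^6/6! = 0.16059
  L_II = e^(−6.21)·6.21^6/6! = 0.160047
  L_III = e^(−6.50)·6.50^6/6! = 0.157483
Posterior odds = (w_III·L_III) / (w_II·L_II) = (0.52·0.157483) / (0.42·0.160047) = 0.0818911 / 0.0672199 ≈ 1.218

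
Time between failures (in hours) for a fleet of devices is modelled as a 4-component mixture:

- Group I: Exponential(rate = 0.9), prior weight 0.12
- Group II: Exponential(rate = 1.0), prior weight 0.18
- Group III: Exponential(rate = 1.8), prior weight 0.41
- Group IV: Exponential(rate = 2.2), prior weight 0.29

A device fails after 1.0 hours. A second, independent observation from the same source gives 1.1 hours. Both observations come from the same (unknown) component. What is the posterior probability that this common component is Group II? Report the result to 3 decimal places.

P(component k | x) = π_k·f_k(x) / marginal(x), where marginal(x) = Σ_j π_j·f_j(x).
Since both observations come from the same component, the likelihood for component k is f_k(x₁)·f_k(x₂).
  p_I = [0.365913] × [0.334419] = 0.122368
  p_II = [0.367879] × [0.332871] = 0.122456
  p_III = [0.297538] × [0.248525] = 0.0739455
  p_IV = [0.243767] × [0.195628] = 0.0476875
Multiply by the mixture weights:
  π_I·p_I = 0.12 × 0.122368 = 0.0146842
  π_II·p_II = 0.18 × 0.122456 = 0.0220422
  π_III·p_III = 0.41 × 0.0739455 = 0.0303177
  π_IV·p_IV = 0.29 × 0.0476875 = 0.0138294
Evidence: 0.0146842 + 0.0220422 + 0.0303177 + 0.0138294 = 0.0808734
Responsibility of Group II: 0.0220422 / 0.0808734 ≈ 0.273

0.273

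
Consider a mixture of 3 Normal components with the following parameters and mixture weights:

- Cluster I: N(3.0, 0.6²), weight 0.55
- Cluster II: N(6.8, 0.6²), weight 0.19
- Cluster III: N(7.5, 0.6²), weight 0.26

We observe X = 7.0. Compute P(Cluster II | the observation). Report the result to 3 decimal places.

0.495

By Bayes' theorem, P(k | x) = P(Z=k) f_k(x) / Σ_j P(Z=j) f_j(x).
Component likelihoods at x = 7.0:
  L_I = 1.48515e-10
  L_II = 0.628972
  L_III = 0.469853
Prior × likelihood for each component:
  P(Z=I)·L_I = 0.55 × 1.48515e-10 = 8.16833e-11
  P(Z=II)·L_II = 0.19 × 0.628972 = 0.119505
  P(Z=III)·L_III = 0.26 × 0.469853 = 0.122162
Denominator: 8.16833e-11 + 0.119505 + 0.122162 = 0.241667
P(Cluster II | x) ≈ 0.495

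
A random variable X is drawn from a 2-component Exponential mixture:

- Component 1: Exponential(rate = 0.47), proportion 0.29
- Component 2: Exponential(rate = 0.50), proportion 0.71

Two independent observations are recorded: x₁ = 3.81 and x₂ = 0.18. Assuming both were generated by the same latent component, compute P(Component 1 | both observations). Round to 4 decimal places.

0.2892

Posterior ∝ prior × likelihood, so P(k | x) ∝ π_k f_k(x); normalise over all components.
Since both observations come from the same component, the likelihood for component k is f_k(x₁)·f_k(x₂).
  f_1 = [0.47·e^(−0.47·3.81) = 0.47·e^(−1.7907) = 0.0784164] × [0.431873] = 0.033866
  f_2 = [0.50·e^(−0.50·3.81) = 0.50·e^(−1.9050) = 0.0744113] × [0.456966] = 0.0340034
Weight by the priors:
  π_1·f_1 = 0.29 × 0.033866 = 0.00982113
  π_2·f_2 = 0.71 × 0.0340034 = 0.0241424
Evidence: 0.00982113 + 0.0241424 = 0.0339635
So the posterior for Component 1 is 0.00982113 / 0.0339635 ≈ 0.2892.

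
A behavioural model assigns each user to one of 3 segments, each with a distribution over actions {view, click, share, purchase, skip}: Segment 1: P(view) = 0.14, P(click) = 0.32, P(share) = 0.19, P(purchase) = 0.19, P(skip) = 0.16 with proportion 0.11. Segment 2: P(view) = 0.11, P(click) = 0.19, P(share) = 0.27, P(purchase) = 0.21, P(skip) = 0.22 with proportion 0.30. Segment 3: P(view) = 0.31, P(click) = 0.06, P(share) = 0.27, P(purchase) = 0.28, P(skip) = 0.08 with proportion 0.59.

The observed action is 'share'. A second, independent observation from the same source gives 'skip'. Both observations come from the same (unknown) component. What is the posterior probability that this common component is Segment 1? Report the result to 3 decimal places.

0.099

P(component k | x) = w_k·f_k(x) / marginal(x), where marginal(x) = Σ_j w_j·f_j(x).
Since both observations come from the same component, the likelihood for component k is f_k(x₁)·f_k(x₂).
  p_1 = [0.19] × [0.16] = 0.0304
  p_2 = [0.27] × [0.22] = 0.0594
  p_3 = [0.27] × [0.08] = 0.0216
Unnormalised posteriors:
  w_1·p_1 = 0.11 × 0.0304 = 0.003344
  w_2·p_2 = 0.30 × 0.0594 = 0.01782
  w_3·p_3 = 0.59 × 0.0216 = 0.012744
Marginal: 0.003344 + 0.01782 + 0.012744 = 0.033908
Responsibility of Segment 1: 0.003344 / 0.033908 ≈ 0.099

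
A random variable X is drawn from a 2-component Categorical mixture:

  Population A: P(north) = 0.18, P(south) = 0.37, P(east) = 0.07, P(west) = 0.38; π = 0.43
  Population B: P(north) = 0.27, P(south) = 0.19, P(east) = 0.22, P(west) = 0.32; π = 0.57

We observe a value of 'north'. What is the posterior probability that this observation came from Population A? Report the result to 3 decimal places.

0.335

P(component k | x) = P(Z=k)·f_k(x) / marginal(x), where marginal(x) = Σ_j P(Z=j)·f_j(x).
Component likelihoods at x = 'north':
  p_A = 0.18
  p_B = 0.27
Prior × likelihood for each component:
  P(Z=A)·p_A = 0.43 × 0.18 = 0.0774
  P(Z=B)·p_B = 0.57 × 0.27 = 0.1539
Normaliser: 0.0774 + 0.1539 = 0.2313
P(Population A | the observation) ≈ 0.335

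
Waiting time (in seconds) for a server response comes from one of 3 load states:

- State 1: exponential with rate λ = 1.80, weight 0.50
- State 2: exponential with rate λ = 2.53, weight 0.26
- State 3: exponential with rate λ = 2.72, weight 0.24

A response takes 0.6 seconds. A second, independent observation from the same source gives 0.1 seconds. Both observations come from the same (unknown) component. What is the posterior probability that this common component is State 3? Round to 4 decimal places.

The responsibility of component k is w_k f_k(x) divided by Σ_j w_j f_j(x).
Since both observations come from the same component, the likelihood for component k is f_k(x₁)·f_k(x₂).
  L_1 = [0.611272] × [1.50349] = 0.919039
  L_2 = [0.554449] × [1.96446] = 1.08919
  L_3 = [0.531864] × [2.07224] = 1.10215
Prior × likelihood for each component:
  w_1·L_1 = 0.50 × 0.919039 = 0.45952
  w_2·L_2 = 0.26 × 1.08919 = 0.283191
  w_3·L_3 = 0.24 × 1.10215 = 0.264516
Evidence: 0.45952 + 0.283191 + 0.264516 = 1.00723
P(State 3 | data) = 0.264516 / 1.00723 ≈ 0.2626

0.2626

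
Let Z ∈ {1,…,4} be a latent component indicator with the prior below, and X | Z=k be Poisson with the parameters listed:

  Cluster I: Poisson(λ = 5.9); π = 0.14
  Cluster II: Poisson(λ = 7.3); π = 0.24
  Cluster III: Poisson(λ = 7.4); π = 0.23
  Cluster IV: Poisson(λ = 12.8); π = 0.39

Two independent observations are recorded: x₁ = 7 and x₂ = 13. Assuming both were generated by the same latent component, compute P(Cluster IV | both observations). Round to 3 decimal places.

0.486

Posterior ∝ prior × likelihood, so P(k | x) ∝ w_k f_k(x); normalise over all components.
Since both observations come from the same component, the likelihood for component k is f_k(x₁)·f_k(x₂).
  L_I = [e^(−5.9)·5.9^7/7! = 0.135268] × [0.00461805] = 0.000624676
  L_II = [e^(−7.3)·7.3^7/7! = 0.148074] × [0.0181371] = 0.00268563
  L_III = [e^(−7.4)·7.4^7/7! = 0.147371] × [0.0195863] = 0.00288646
  L_IV = [e^(−12.8)·12.8^7/7! = 0.0308368] × [0.109769] = 0.00338493
Unnormalised posteriors:
  w_I·L_I = 0.14 × 0.000624676 = 8.74546e-05
  w_II·L_II = 0.24 × 0.00268563 = 0.000644552
  w_III·L_III = 0.23 × 0.00288646 = 0.000663885
  w_IV·L_IV = 0.39 × 0.00338493 = 0.00132012
Normaliser: 8.74546e-05 + 0.000644552 + 0.000663885 + 0.00132012 = 0.00271602
So the posterior for Cluster IV is 0.00132012 / 0.00271602 ≈ 0.486.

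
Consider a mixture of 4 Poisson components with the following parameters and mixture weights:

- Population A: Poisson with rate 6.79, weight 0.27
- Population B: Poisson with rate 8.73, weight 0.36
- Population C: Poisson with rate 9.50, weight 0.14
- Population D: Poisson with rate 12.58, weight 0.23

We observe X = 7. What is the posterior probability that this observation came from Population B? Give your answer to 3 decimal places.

0.417

Posterior ∝ prior × likelihood, so P(k | x) ∝ P(Z=k) f_k(x); normalise over all components.
Poisson probabilities:
  p_A = e^(−6.79)·6.79^7/7! = 0.148525
  p_B = e^(−8.73)·8.73^7/7! = 0.123959
  p_C = e^(−9.50)·9.50^7/7! = 0.103714
  p_D = e^(−12.58)·12.58^7/7! = 0.0340337
Unnormalised posteriors:
  P(Z=A)·p_A = 0.27 × 0.148525 = 0.0401016
  P(Z=B)·p_B = 0.36 × 0.123959 = 0.0446253
  P(Z=C)·p_C = 0.14 × 0.103714 = 0.01452
  P(Z=D)·p_D = 0.23 × 0.0340337 = 0.00782775
Marginal: 0.0401016 + 0.0446253 + 0.01452 + 0.00782775 = 0.107075
Responsibility of Population B: 0.0446253 / 0.107075 ≈ 0.417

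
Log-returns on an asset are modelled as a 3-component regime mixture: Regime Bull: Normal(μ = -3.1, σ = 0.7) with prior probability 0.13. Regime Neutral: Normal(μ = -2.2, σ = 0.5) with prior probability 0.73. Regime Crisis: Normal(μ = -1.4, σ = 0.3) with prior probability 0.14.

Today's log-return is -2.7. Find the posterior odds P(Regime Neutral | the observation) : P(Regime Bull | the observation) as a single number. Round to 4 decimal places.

5.6139

Only the two components matter; the odds are (π_i f_i(x)) / (π_j f_j(x)).
Evaluate each component's likelihood at the observed value:
  f_Bull = (1/(0.7·√(2π)))·exp(−(-2.7−-3.1)²/(2·0.7²)) = 0.569918·exp(-0.16327) = 0.484068
  f_Neutral = (1/(0.5·√(2π)))·exp(−(-2.7−-2.2)²/(2·0.5²)) = 0.797885·exp(-0.50000) = 0.483941
  f_Crisis = (1/(0.3·√(2π)))·exp(−(-2.7−-1.4)²/(2·0.3²)) = 1.329808·exp(-9.38889) = 0.000111236
Odds = (0.73/0.13) × (0.483941/0.484068) = 5.61538 × 0.999738 ≈ 5.6139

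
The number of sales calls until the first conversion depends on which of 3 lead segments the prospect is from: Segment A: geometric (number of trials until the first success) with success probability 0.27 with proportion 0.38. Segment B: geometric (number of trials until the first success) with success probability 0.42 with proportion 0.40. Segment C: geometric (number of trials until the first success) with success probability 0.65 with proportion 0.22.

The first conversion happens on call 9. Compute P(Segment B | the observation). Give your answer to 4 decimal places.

Posterior ∝ prior × likelihood, so P(k | x) ∝ π_k f_k(x); normalise over all components.
Geometric probabilities:
  f_A = 0.0217744
  f_B = 0.00537865
  f_C = 0.000146372
Weight by the priors:
  π_A·f_A = 0.38 × 0.0217744 = 0.00827428
  π_B·f_B = 0.40 × 0.00537865 = 0.00215146
  π_C·f_C = 0.22 × 0.000146372 = 3.22018e-05
Denominator: 0.00827428 + 0.00215146 + 3.22018e-05 = 0.0104579
P(Segment B | the observation) = 0.00215146 / 0.0104579 ≈ 0.2057

0.2057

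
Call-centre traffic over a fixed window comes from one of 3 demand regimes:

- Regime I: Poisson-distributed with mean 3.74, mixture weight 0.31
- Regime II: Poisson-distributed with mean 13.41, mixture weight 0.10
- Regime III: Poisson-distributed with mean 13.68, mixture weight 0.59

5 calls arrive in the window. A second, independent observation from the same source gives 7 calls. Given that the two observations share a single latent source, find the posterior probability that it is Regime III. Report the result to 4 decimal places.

0.0246

P(component k | x) = P(Z=k)·f_k(x) / marginal(x), where marginal(x) = Σ_j P(Z=j)·f_j(x).
Since both observations come from the same component, the likelihood for component k is f_k(x₁)·f_k(x₂).
  f_I = [e^(−3.74)·3.74^5/5! = 0.144849] × [0.0482402] = 0.00698755
  f_II = [e^(−13.41)·13.41^5/5! = 0.00542093] × [0.0232104] = 0.000125822
  f_III = [e^(−13.68)·13.68^5/5! = 0.00457194] × [0.0203715] = 9.31375e-05
Prior × likelihood for each component:
  P(Z=I)·f_I = 0.31 × 0.00698755 = 0.00216614
  P(Z=II)·f_II = 0.10 × 0.000125822 = 1.25822e-05
  P(Z=III)·f_III = 0.59 × 9.31375e-05 = 5.49511e-05
Evidence: 0.00216614 + 1.25822e-05 + 5.49511e-05 = 0.00223367
So the posterior for Regime III is 5.49511e-05 / 0.00223367 ≈ 0.0246.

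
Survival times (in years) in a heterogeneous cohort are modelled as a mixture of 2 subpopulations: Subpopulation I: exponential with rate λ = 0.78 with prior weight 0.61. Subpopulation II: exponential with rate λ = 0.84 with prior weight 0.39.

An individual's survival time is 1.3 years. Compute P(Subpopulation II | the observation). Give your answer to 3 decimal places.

Posterior ∝ prior × likelihood, so P(k | x) ∝ π_k f_k(x); normalise over all components.
Evaluate each component's likelihood at the observed value:
  p_I = 0.78·e^(−0.78·1.3) = 0.78·e^(−1.0140) = 0.282957
  p_II = 0.84·e^(−0.84·1.3) = 0.84·e^(−1.0920) = 0.281858
Unnormalised posteriors:
  π_I·p_I = 0.61 × 0.282957 = 0.172604
  π_II·p_II = 0.39 × 0.281858 = 0.109924
Normaliser: 0.172604 + 0.109924 = 0.282528
So the posterior for Subpopulation II is 0.109924 / 0.282528 ≈ 0.389.

0.389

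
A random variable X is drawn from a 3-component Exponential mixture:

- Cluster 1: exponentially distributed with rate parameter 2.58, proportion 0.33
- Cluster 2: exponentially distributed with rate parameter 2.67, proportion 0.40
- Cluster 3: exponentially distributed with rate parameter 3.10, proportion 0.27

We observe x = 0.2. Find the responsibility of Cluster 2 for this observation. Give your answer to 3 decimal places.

0.395

P(component k | x) = w_k·f_k(x) / marginal(x), where marginal(x) = Σ_j w_j·f_j(x).
Component likelihoods at x = 0.2:
  p_1 = 1.54001
  p_2 = 1.5653
  p_3 = 1.66763
Multiply by the mixture weights:
  w_1·p_1 = 0.33 × 1.54001 = 0.508204
  w_2·p_2 = 0.40 × 1.5653 = 0.626121
  w_3·p_3 = 0.27 × 1.66763 = 0.450259
Marginal: 0.508204 + 0.626121 + 0.450259 = 1.58458
Responsibility of Cluster 2: 0.626121 / 1.58458 ≈ 0.395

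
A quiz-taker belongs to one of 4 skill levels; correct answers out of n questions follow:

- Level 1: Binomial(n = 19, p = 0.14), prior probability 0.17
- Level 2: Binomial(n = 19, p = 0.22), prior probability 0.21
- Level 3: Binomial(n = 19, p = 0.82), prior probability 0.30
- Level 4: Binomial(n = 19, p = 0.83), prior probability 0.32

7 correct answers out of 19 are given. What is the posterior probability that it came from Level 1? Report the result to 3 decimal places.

0.099

The responsibility of component k is P(Z=k) f_k(x) divided by Σ_j P(Z=j) f_j(x).
Binomial probabilities:
  p_1 = C(19,7)·0.14^7·0.86^12 = 50388·1.05414e-06·0.163675 = 0.0086937
  p_2 = C(19,7)·0.22^7·0.78^12 = 50388·2.49436e-05·0.0507149 = 0.0637413
  p_3 = C(19,7)·0.82^7·0.18^12 = 50388·0.249285·1.15683e-09 = 1.4531e-05
  p_4 = C(19,7)·0.83^7·0.17^12 = 50388·0.271361·5.82622e-10 = 7.96638e-06
Multiply by the mixture weights:
  P(Z=1)·p_1 = 0.17 × 0.0086937 = 0.00147793
  P(Z=2)·p_2 = 0.21 × 0.0637413 = 0.0133857
  P(Z=3)·p_3 = 0.30 × 1.4531e-05 = 4.35929e-06
  P(Z=4)·p_4 = 0.32 × 7.96638e-06 = 2.54924e-06
Denominator: 0.00147793 + 0.0133857 + 4.35929e-06 + 2.54924e-06 = 0.0148705
P(Level 1 | the observation) ≈ 0.099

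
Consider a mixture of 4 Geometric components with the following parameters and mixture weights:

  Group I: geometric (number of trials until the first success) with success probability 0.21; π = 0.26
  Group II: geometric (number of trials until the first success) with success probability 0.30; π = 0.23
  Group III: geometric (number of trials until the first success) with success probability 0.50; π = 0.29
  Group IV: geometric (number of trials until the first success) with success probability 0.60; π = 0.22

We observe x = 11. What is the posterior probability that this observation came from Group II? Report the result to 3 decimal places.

Posterior ∝ prior × likelihood, so P(k | x) ∝ w_k f_k(x); normalise over all components.
Component likelihoods at x = 11:
  f_I = 0.0198834
  f_II = 0.00847426
  f_III = 0.000488281
  f_IV = 6.29146e-05
Unnormalised posteriors:
  w_I·f_I = 0.26 × 0.0198834 = 0.00516968
  w_II·f_II = 0.23 × 0.00847426 = 0.00194908
  w_III·f_III = 0.29 × 0.000488281 = 0.000141602
  w_IV·f_IV = 0.22 × 6.29146e-05 = 1.38412e-05
Marginal: 0.00516968 + 0.00194908 + 0.000141602 + 1.38412e-05 = 0.0072742
So the posterior for Group II is 0.00194908 / 0.0072742 ≈ 0.268.

0.268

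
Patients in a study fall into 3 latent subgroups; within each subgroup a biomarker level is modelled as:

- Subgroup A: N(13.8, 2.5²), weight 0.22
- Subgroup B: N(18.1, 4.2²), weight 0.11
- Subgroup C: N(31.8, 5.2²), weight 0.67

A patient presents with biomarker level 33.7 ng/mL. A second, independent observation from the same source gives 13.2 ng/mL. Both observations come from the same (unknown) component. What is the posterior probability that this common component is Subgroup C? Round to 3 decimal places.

0.924

P(component k | x) = π_k·f_k(x) / marginal(x), where marginal(x) = Σ_j π_j·f_j(x).
Since both observations come from the same component, the likelihood for component k is f_k(x₁)·f_k(x₂).
  p_A = [(1/(2.5·√(2π)))·exp(−(33.7−13.8)²/(2·2.5²)) = 0.159577·exp(-31.68080) = 2.78082e-15] × [0.155047] = 4.31157e-16
  p_B = [(1/(4.2·√(2π)))·exp(−(33.7−18.1)²/(2·4.2²)) = 0.094986·exp(-6.89796) = 9.59213e-05] × [0.0480949] = 4.61333e-06
  p_C = [(1/(5.2·√(2π)))·exp(−(33.7−31.8)²/(2·5.2²)) = 0.076720·exp(-0.06675) = 0.0717656] × [0.000127833] = 9.174e-06
Multiply by the mixture weights:
  π_A·p_A = 0.22 × 4.31157e-16 = 9.48546e-17
  π_B·p_B = 0.11 × 4.61333e-06 = 5.07466e-07
  π_C·p_C = 0.67 × 9.174e-06 = 6.14658e-06
Normaliser: 9.48546e-17 + 5.07466e-07 + 6.14658e-06 = 6.65405e-06
So the posterior for Subgroup C is 6.14658e-06 / 6.65405e-06 ≈ 0.924.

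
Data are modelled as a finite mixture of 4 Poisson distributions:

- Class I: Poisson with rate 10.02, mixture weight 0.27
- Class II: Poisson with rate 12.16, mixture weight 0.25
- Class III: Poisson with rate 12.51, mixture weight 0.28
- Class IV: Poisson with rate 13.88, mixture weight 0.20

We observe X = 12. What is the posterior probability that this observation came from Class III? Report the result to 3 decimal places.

0.299

By Bayes' theorem, P(k | x) = π_k f_k(x) / Σ_j π_j f_j(x).
Poisson probabilities:
  L_I = 0.0951579
  L_II = 0.114247
  L_III = 0.113169
  L_IV = 0.100076
Weight by the priors:
  π_I·L_I = 0.27 × 0.0951579 = 0.0256926
  π_II·L_II = 0.25 × 0.114247 = 0.0285618
  π_III·L_III = 0.28 × 0.113169 = 0.0316873
  π_IV·L_IV = 0.20 × 0.100076 = 0.0200152
Marginal: 0.0256926 + 0.0285618 + 0.0316873 + 0.0200152 = 0.105957
P(Class III | data) = 0.0316873 / 0.105957 ≈ 0.299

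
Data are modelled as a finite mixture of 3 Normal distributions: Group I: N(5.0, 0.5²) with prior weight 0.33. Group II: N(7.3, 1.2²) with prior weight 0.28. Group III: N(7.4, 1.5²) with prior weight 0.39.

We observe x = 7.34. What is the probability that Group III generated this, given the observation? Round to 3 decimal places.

Apply Bayes' rule: the posterior for each component is proportional to its prior times its likelihood at x.
Evaluate each component's likelihood at the observed value:
  f_I = 1.39925e-05
  f_II = 0.332267
  f_III = 0.265749
Weight by the priors:
  π_I·f_I = 0.33 × 1.39925e-05 = 4.61751e-06
  π_II·f_II = 0.28 × 0.332267 = 0.0930348
  π_III·f_III = 0.39 × 0.265749 = 0.103642
Denominator: 4.61751e-06 + 0.0930348 + 0.103642 = 0.196681
Responsibility of Group III: 0.103642 / 0.196681 ≈ 0.527

0.527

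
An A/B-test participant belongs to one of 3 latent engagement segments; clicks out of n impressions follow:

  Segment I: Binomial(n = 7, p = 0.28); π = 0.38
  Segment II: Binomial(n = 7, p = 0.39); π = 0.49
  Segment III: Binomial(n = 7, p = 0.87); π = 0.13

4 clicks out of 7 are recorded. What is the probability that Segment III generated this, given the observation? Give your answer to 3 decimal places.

The responsibility of component k is P(Z=k) f_k(x) divided by Σ_j P(Z=j) f_j(x).
Component likelihoods at x = 4 clicks out of 7:
  p_I = 0.0802967
  p_II = 0.183788
  p_III = 0.044053
Multiply by the mixture weights:
  P(Z=I)·p_I = 0.38 × 0.0802967 = 0.0305127
  P(Z=II)·p_II = 0.49 × 0.183788 = 0.0900559
  P(Z=III)·p_III = 0.13 × 0.044053 = 0.00572689
Sum: 0.0305127 + 0.0900559 + 0.00572689 = 0.126296
Responsibility of Segment III: 0.00572689 / 0.126296 ≈ 0.045

0.045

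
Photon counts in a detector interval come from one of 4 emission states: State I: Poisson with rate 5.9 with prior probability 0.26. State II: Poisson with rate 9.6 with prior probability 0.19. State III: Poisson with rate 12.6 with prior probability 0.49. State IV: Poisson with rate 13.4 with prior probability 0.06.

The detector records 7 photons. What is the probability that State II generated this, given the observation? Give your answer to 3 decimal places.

Posterior ∝ prior × likelihood, so P(k | x) ∝ P(Z=k) f_k(x); normalise over all components.
Component likelihoods at x = 7 photons:
  L_I = e^(−5.9)·5.9^7/7! = 0.135268
  L_II = e^(−9.6)·9.6^7/7! = 0.100981
  L_III = e^(−12.6)·12.6^7/7! = 0.0337328
  L_IV = e^(−13.4)·13.4^7/7! = 0.0233215
Unnormalised posteriors:
  P(Z=I)·L_I = 0.26 × 0.135268 = 0.0351698
  P(Z=II)·L_II = 0.19 × 0.100981 = 0.0191865
  P(Z=III)·L_III = 0.49 × 0.0337328 = 0.0165291
  P(Z=IV)·L_IV = 0.06 × 0.0233215 = 0.00139929
Denominator: 0.0351698 + 0.0191865 + 0.0165291 + 0.00139929 = 0.0722846
Responsibility of State II: 0.0191865 / 0.0722846 ≈ 0.265

0.265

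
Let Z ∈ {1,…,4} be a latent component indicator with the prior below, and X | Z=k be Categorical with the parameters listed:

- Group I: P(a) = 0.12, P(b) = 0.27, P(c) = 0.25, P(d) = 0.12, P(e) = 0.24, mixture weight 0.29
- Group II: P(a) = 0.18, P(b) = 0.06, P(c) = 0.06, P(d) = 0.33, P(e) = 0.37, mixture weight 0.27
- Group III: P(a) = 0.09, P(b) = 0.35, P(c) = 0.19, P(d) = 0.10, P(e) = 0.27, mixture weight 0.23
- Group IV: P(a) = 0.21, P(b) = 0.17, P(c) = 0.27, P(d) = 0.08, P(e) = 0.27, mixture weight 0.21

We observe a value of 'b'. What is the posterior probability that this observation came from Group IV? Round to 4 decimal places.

0.1694

P(component k | x) = w_k·f_k(x) / marginal(x), where marginal(x) = Σ_j w_j·f_j(x).
Evaluate each component's likelihood at the observed value:
  f_I = 0.27
  f_II = 0.06
  f_III = 0.35
  f_IV = 0.17
Prior × likelihood for each component:
  w_I·f_I = 0.29 × 0.27 = 0.0783
  w_II·f_II = 0.27 × 0.06 = 0.0162
  w_III·f_III = 0.23 × 0.35 = 0.0805
  w_IV·f_IV = 0.21 × 0.17 = 0.0357
Marginal: 0.0783 + 0.0162 + 0.0805 + 0.0357 = 0.2107
Responsibility of Group IV: 0.0357 / 0.2107 ≈ 0.1694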